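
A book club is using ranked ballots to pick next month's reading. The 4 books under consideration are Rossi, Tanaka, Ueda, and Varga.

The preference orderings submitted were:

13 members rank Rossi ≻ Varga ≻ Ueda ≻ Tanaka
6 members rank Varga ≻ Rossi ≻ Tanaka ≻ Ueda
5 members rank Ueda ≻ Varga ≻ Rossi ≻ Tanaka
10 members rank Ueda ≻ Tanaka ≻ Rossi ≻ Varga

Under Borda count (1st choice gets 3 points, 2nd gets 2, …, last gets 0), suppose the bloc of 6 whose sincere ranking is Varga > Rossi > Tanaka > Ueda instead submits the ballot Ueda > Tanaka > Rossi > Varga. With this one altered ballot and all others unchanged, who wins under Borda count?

Ueda

Borda totals with the altered ballot: Rossi 60, Tanaka 32, Ueda 76, Varga 36.
The switch changes the winner from Rossi to Ueda.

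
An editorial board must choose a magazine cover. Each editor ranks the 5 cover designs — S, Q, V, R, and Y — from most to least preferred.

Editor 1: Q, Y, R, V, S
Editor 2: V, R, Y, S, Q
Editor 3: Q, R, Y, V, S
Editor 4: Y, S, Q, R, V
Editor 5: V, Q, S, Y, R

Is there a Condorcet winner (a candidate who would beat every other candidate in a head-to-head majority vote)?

Yes

Head-to-head results (5 voters total):
S vs Q: Q wins 3–2.
S vs V: V wins 4–1.
S vs R: R wins 3–2.
S vs Y: Y wins 4–1.
Q vs V: Q wins 3–2.
Q vs R: Q wins 4–1.
Q vs Y: Q wins 3–2.
V vs R: R wins 3–2.
V vs Y: Y wins 3–2.
R vs Y: Y wins 3–2.
Q beats each rival — S (3–2), V (3–2), R (4–1), Y (3–2) — so Q is the Condorcet winner.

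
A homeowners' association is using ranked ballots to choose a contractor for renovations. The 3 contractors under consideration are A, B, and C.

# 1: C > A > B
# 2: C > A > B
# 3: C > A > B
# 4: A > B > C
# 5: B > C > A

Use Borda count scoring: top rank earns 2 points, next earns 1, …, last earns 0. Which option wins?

Borda scores:
  A: 1 + 1 + 1 + 2 + 0 = 5
  B: 0 + 0 + 0 + 1 + 2 = 3
  C: 2 + 2 + 2 + 0 + 1 = 7
C has the highest total.

C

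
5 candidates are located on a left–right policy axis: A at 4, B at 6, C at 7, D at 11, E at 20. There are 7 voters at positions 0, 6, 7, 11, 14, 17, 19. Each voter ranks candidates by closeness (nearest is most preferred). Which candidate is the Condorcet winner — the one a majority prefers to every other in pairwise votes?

With single-peaked preferences on a line, the Condorcet winner is the candidate closest to the median voter.
The median voter (position 11) is closest to D at 11.
Check: D vs A — voters closer to D: 4 of 7.

D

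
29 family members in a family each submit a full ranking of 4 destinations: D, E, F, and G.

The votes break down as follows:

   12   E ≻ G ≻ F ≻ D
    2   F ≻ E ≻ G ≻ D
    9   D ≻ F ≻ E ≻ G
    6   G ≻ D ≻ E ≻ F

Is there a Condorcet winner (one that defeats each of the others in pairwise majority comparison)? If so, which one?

Head-to-head results (29 voters total):
D vs E: D wins 15–14.
D vs F: D wins 15–14.
D vs G: G wins 20–9.
E vs F: E wins 18–11.
E vs G: E wins 23–6.
F vs G: G wins 18–11.
No candidate beats all others: D beats E beats G beats D, a majority cycle.

None — there is no Condorcet winner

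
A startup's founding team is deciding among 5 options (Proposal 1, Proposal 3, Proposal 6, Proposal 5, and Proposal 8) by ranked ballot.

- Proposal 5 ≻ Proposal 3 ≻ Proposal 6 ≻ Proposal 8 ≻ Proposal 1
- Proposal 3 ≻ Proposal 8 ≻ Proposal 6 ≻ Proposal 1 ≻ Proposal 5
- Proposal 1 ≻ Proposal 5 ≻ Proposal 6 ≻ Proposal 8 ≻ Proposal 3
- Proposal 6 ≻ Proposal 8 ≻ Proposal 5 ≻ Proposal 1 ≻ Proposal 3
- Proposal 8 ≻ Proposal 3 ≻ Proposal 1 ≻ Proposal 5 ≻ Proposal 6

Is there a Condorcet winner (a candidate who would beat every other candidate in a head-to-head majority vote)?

No

Head-to-head results (5 voters total):
Proposal 1 vs Proposal 3: Proposal 3 wins 3–2.
Proposal 1 vs Proposal 6: Proposal 6 wins 3–2.
Proposal 1 vs Proposal 5: Proposal 1 wins 3–2.
Proposal 1 vs Proposal 8: Proposal 8 wins 4–1.
Proposal 3 vs Proposal 6: Proposal 3 wins 3–2.
Proposal 3 vs Proposal 5: Proposal 5 wins 3–2.
Proposal 3 vs Proposal 8: Proposal 8 wins 3–2.
Proposal 6 vs Proposal 5: Proposal 5 wins 3–2.
Proposal 6 vs Proposal 8: Proposal 6 wins 3–2.
Proposal 5 vs Proposal 8: Proposal 8 wins 3–2.
No candidate beats all others: Proposal 1 beats Proposal 5 beats Proposal 3 beats Proposal 1, a majority cycle.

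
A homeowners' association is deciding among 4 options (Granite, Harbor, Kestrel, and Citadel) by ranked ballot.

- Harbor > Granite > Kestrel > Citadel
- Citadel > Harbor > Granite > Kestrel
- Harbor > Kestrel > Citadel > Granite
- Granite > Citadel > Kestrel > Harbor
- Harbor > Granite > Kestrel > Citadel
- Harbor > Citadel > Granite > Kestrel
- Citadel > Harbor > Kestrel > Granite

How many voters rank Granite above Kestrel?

5

Ballots ranking Granite above Kestrel: 5.
Ballots ranking Kestrel above Granite: 2.
So 5 of 7 voters prefer Granite to Kestrel.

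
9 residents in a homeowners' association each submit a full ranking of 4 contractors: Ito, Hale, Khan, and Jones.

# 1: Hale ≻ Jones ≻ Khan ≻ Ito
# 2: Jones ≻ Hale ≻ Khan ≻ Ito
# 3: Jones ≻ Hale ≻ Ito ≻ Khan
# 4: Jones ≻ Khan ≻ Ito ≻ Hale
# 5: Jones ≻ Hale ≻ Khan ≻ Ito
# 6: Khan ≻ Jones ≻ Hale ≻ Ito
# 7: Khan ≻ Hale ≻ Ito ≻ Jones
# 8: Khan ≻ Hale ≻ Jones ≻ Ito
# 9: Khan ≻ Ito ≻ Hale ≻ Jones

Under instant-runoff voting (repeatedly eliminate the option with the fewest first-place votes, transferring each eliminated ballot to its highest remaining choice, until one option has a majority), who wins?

Jones

Round 1: Khan 4, Jones 4, Hale 1, Ito 0. Ito has the fewest and is eliminated.
Round 2: Khan 4, Jones 4, Hale 1. Hale has the fewest and is eliminated.
Round 3: Jones 5, Khan 4. Jones has a majority.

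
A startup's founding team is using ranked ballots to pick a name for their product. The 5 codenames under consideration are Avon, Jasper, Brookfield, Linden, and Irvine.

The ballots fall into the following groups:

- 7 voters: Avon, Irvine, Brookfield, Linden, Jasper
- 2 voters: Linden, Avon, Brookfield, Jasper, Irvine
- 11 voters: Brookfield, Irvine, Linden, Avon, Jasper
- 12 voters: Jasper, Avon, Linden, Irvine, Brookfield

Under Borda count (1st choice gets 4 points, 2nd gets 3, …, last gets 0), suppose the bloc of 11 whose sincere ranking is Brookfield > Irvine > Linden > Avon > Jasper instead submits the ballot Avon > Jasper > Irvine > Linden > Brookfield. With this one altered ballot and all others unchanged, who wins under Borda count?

Borda totals with the altered ballot: Avon 114, Jasper 83, Brookfield 18, Linden 50, Irvine 55.
The winner is unchanged: still Avon.

Avon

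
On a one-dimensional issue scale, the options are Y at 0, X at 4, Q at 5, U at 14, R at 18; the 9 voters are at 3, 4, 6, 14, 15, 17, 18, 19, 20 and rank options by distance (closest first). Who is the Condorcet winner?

U

With single-peaked preferences on a line, the Condorcet winner is the candidate closest to the median voter.
The median voter (position 15) is closest to U at 14.
Check: U vs Y — voters closer to U: 6 of 9.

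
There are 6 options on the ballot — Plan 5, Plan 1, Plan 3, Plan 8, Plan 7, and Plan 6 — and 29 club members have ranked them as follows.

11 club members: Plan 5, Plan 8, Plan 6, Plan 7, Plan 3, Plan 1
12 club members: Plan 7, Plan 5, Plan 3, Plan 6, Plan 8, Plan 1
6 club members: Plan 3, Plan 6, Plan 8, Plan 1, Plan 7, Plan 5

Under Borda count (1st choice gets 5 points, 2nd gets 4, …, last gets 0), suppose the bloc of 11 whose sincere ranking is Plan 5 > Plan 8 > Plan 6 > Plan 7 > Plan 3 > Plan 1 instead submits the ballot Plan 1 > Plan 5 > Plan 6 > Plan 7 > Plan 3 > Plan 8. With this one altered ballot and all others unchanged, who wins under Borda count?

Borda totals with the altered ballot: Plan 5 92, Plan 1 67, Plan 3 77, Plan 8 30, Plan 7 88, Plan 6 81.
The winner is unchanged: still Plan 5.

Plan 5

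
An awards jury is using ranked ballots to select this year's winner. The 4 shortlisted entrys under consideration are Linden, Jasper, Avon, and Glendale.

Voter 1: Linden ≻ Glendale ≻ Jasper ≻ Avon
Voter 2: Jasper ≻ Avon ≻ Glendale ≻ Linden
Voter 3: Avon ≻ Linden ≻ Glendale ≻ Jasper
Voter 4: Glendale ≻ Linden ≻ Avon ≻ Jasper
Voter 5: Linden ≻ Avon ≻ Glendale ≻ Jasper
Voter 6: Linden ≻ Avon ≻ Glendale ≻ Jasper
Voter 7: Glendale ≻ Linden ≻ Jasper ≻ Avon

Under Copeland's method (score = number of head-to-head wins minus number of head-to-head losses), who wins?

Pairwise results:
  Linden vs Jasper: Linden wins 6–1.
  Linden vs Avon: Linden wins 5–2.
  Linden vs Glendale: Linden wins 4–3.
  Jasper vs Avon: Avon wins 4–3.
  Jasper vs Glendale: Glendale wins 6–1.
  Avon vs Glendale: Avon wins 4–3.
Copeland scores (wins − losses):
  Linden: 3 − 0 = 3
  Jasper: 0 − 3 = -3
  Avon: 2 − 1 = 1
  Glendale: 1 − 2 = -1
Linden has the best Copeland score.

Linden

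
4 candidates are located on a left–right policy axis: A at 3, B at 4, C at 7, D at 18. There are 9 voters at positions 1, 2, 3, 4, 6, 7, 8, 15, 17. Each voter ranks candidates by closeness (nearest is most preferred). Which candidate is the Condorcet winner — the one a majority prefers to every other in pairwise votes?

C

With single-peaked preferences on a line, the Condorcet winner is the candidate closest to the median voter.
The median voter (position 6) is closest to C at 7.
Check: C vs B — voters closer to C: 5 of 9.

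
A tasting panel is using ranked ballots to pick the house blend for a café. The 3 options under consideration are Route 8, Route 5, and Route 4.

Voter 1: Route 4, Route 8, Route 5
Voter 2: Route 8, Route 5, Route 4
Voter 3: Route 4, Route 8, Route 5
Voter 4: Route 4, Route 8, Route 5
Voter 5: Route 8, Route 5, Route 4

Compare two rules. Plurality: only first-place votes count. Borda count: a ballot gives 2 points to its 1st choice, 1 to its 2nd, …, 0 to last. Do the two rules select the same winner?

No

Plurality first-place counts: Route 8 2, Route 5 0, Route 4 3 → Route 4.
Borda totals: Route 8 7, Route 5 2, Route 4 6 → Route 8.
The two rules disagree: plurality picks Route 4, Borda picks Route 8.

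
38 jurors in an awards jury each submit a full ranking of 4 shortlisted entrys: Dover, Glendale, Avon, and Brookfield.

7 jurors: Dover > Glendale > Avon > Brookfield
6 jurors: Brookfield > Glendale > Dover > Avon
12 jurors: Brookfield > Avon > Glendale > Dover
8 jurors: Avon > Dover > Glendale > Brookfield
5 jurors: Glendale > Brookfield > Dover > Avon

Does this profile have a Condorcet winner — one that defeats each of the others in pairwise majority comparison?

Head-to-head results (38 voters total):
Dover vs Glendale: Glendale wins 23–15.
Dover vs Avon: Avon wins 20–18.
Dover vs Brookfield: Brookfield wins 23–15.
Glendale vs Avon: Avon wins 20–18.
Glendale vs Brookfield: Glendale wins 20–18.
Avon vs Brookfield: Brookfield wins 23–15.
No candidate beats all others: Glendale beats Brookfield beats Avon beats Glendale, a majority cycle.

No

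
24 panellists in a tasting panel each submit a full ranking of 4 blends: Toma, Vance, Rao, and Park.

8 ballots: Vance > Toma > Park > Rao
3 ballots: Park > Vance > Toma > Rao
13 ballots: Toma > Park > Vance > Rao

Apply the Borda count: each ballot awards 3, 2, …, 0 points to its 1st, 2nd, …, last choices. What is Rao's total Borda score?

0

Borda scores:
  Toma: 8·2 + 3·1 + 13·3 = 58
  Vance: 8·3 + 3·2 + 13·1 = 43
  Rao: 8·0 + 3·0 + 13·0 = 0
  Park: 8·1 + 3·3 + 13·2 = 43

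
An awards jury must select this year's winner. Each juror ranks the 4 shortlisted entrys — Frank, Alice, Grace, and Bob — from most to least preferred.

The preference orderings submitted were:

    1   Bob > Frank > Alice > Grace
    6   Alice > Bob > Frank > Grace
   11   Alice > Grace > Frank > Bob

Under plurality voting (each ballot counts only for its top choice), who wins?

Alice

First-place vote totals:
  Frank: 0
  Alice: 17
  Grace: 0
  Bob: 1
Alice has the most first-place votes.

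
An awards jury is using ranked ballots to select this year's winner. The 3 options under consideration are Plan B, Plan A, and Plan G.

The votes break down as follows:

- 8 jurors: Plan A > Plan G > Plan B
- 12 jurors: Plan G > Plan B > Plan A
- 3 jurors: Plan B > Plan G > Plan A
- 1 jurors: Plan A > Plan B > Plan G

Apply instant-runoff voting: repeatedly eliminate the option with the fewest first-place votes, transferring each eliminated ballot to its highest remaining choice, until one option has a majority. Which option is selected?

Plan G

Round 1: Plan G 12, Plan A 9, Plan B 3. Plan B has the fewest and is eliminated.
Round 2: Plan G 15, Plan A 9. Plan G has a majority.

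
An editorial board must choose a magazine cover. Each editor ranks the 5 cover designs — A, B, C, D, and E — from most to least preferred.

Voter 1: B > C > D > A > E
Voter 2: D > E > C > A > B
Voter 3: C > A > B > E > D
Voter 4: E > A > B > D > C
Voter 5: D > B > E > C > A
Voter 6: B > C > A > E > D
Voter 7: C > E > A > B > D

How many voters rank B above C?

4

Ballots ranking B above C: 4.
Ballots ranking C above B: 3.
So 4 of 7 voters prefer B to C.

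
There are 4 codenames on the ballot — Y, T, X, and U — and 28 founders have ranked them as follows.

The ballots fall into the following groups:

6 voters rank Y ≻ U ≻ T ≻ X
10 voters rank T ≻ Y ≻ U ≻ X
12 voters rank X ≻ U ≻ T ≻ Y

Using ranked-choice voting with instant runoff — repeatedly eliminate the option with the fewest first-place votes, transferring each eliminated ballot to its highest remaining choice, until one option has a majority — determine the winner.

Round 1: X 12, T 10, Y 6, U 0. U has the fewest and is eliminated.
Round 2: X 12, T 10, Y 6. Y has the fewest and is eliminated.
Round 3: T 16, X 12. T has a majority.

T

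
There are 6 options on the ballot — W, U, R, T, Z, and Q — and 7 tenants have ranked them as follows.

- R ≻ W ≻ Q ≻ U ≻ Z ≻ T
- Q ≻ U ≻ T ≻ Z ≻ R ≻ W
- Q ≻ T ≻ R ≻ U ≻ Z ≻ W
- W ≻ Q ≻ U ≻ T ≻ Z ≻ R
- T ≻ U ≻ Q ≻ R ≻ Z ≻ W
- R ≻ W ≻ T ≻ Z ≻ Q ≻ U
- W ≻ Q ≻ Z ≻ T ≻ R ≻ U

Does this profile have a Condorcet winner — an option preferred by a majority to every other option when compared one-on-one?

Head-to-head results (7 voters total):
W vs U: W wins 4–3.
W vs R: R wins 5–2.
W vs T: W wins 4–3.
W vs Z: W wins 4–3.
W vs Q: W wins 4–3.
U vs R: R wins 4–3.
U vs T: T wins 4–3.
U vs Z: U wins 5–2.
U vs Q: Q wins 6–1.
R vs T: T wins 5–2.
R vs Z: R wins 4–3.
R vs Q: Q wins 5–2.
T vs Z: T wins 5–2.
T vs Q: Q wins 5–2.
Z vs Q: Q wins 6–1.
No candidate beats all others: W beats T beats R beats W, a majority cycle.

No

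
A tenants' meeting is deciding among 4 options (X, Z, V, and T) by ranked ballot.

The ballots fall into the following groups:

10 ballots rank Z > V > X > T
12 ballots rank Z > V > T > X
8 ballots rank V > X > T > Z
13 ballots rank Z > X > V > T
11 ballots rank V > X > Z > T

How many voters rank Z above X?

Ballots ranking Z above X: 10+12+13 = 35.
Ballots ranking X above Z: 8+11 = 19.
So 35 of 54 voters prefer Z to X.

35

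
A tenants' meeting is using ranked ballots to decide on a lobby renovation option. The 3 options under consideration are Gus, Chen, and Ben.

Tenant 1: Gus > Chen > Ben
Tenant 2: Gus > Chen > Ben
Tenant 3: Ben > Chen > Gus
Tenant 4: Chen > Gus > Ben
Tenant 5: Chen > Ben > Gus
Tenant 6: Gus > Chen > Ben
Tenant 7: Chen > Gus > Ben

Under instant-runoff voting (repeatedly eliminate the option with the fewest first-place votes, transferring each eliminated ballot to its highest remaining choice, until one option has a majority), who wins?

Chen

Round 1: Gus 3, Chen 3, Ben 1. Ben has the fewest and is eliminated.
Round 2: Chen 4, Gus 3. Chen has a majority.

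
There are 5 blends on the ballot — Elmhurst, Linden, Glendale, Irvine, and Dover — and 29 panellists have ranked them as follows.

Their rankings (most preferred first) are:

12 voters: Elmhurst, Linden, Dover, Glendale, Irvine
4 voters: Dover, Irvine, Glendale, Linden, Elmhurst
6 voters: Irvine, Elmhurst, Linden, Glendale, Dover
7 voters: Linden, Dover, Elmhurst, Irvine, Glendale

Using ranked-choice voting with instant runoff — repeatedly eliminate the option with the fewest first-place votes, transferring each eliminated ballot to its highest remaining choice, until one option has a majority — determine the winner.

Round 1: Elmhurst 12, Linden 7, Irvine 6, Dover 4, Glendale 0. Glendale has the fewest and is eliminated.
Round 2: Elmhurst 12, Linden 7, Irvine 6, Dover 4. Dover has the fewest and is eliminated.
Round 3: Elmhurst 12, Irvine 10, Linden 7. Linden has the fewest and is eliminated.
Round 4: Elmhurst 19, Irvine 10. Elmhurst has a majority.

Elmhurst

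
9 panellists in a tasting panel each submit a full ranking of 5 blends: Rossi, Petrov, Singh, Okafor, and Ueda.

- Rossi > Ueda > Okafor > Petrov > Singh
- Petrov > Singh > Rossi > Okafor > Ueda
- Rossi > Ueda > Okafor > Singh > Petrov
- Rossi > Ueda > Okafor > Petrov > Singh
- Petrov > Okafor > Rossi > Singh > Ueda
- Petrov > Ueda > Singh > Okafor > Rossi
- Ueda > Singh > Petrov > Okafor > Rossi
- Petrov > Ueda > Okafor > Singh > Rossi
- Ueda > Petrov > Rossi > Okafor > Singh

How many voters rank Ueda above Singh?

Ballots ranking Ueda above Singh: 7.
Ballots ranking Singh above Ueda: 2.
So 7 of 9 voters prefer Ueda to Singh.

7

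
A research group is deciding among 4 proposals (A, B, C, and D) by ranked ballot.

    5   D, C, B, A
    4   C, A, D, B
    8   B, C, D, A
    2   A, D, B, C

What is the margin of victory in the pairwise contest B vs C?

Ballots ranking B above C: 8+2 = 10.
Ballots ranking C above B: 5+4 = 9.
B wins 10–9, a margin of 1.

1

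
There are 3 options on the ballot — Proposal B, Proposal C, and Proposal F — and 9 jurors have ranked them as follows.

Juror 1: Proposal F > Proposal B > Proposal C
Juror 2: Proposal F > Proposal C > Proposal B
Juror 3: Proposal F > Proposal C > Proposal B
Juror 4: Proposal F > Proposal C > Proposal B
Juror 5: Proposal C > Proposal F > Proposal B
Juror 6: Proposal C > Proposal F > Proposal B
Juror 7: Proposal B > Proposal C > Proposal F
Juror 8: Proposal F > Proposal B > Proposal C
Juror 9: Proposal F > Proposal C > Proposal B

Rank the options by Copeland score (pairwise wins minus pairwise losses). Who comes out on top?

Proposal F

Pairwise results:
  Proposal B vs Proposal C: Proposal C wins 6–3.
  Proposal B vs Proposal F: Proposal F wins 8–1.
  Proposal C vs Proposal F: Proposal F wins 6–3.
Copeland scores (wins − losses):
  Proposal B: 0 − 2 = -2
  Proposal C: 1 − 1 = 0
  Proposal F: 2 − 0 = 2
Proposal F has the best Copeland score.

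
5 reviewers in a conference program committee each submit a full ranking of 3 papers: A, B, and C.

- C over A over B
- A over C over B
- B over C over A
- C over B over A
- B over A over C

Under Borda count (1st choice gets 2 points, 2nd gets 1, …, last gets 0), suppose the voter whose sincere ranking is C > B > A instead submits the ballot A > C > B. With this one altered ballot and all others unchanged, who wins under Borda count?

A

Borda totals with the altered ballot: A 6, B 4, C 5.
The switch changes the winner from C to A.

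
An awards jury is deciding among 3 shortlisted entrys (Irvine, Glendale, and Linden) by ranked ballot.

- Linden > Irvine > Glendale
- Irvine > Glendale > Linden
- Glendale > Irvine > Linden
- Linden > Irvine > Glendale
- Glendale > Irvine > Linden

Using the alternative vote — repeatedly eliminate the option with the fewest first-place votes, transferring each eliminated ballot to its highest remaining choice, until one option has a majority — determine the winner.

Glendale

Round 1: Glendale 2, Linden 2, Irvine 1. Irvine has the fewest and is eliminated.
Round 2: Glendale 3, Linden 2. Glendale has a majority.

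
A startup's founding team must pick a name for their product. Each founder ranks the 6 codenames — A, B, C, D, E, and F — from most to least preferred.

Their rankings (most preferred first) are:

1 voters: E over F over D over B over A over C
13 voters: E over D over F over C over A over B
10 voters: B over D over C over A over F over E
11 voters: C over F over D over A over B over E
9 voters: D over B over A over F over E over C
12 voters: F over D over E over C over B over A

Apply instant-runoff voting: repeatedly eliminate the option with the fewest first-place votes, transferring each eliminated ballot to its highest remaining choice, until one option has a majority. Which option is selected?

F

Round 1: E 14, F 12, C 11, B 10, D 9, A 0. A has the fewest and is eliminated.
Round 2: E 14, F 12, C 11, B 10, D 9. D has the fewest and is eliminated.
Round 3: B 19, E 14, F 12, C 11. C has the fewest and is eliminated.
Round 4: F 23, B 19, E 14. E has the fewest and is eliminated.
Round 5: F 37, B 19. F has a majority.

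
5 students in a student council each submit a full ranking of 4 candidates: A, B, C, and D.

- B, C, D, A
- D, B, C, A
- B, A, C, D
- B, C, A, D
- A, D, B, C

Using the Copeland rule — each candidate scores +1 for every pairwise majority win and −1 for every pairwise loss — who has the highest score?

B

Pairwise results:
  A vs B: B wins 4–1.
  A vs C: C wins 3–2.
  A vs D: A wins 3–2.
  B vs C: B wins 5–0.
  B vs D: B wins 3–2.
  C vs D: C wins 3–2.
Copeland scores (wins − losses):
  A: 1 − 2 = -1
  B: 3 − 0 = 3
  C: 2 − 1 = 1
  D: 0 − 3 = -3
B has the best Copeland score.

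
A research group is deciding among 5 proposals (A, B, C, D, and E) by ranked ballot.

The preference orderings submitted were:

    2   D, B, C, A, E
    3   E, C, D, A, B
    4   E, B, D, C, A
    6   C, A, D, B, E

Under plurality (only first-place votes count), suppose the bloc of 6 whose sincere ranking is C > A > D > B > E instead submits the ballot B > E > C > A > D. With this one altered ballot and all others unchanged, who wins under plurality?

E

First-place totals with the altered ballot: A 0, B 6, C 0, D 2, E 7.
The winner is unchanged: still E.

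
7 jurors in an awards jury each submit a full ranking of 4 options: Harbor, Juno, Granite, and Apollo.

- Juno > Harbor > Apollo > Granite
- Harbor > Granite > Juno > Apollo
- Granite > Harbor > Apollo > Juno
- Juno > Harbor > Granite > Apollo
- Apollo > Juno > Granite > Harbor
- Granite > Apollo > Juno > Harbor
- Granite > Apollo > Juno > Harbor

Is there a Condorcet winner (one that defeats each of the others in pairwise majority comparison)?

Yes

Head-to-head results (7 voters total):
Harbor vs Juno: Juno wins 5–2.
Harbor vs Granite: Granite wins 4–3.
Harbor vs Apollo: Harbor wins 4–3.
Juno vs Granite: Granite wins 4–3.
Juno vs Apollo: Apollo wins 4–3.
Granite vs Apollo: Granite wins 5–2.
Granite beats each rival — Harbor (4–3), Juno (4–3), Apollo (5–2) — so Granite is the Condorcet winner.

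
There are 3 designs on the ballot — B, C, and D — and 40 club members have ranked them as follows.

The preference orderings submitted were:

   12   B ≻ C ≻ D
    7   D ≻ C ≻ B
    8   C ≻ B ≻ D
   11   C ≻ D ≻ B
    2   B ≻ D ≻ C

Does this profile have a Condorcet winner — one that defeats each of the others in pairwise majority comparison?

Yes

Head-to-head results (40 voters total):
B vs C: C wins 26–14.
B vs D: B wins 22–18.
C vs D: C wins 31–9.
C beats each rival — B (26–14), D (31–9) — so C is the Condorcet winner.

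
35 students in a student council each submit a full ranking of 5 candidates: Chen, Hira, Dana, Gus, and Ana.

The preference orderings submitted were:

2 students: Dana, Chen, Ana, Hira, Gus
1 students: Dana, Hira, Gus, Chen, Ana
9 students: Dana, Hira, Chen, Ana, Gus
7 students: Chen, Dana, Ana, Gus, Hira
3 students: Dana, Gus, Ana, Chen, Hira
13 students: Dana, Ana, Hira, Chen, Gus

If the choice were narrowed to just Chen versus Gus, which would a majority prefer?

Chen

Ballots ranking Chen above Gus: 2+9+7+13 = 31.
Ballots ranking Gus above Chen: 1+3 = 4.
Chen wins the head-to-head, 31–4.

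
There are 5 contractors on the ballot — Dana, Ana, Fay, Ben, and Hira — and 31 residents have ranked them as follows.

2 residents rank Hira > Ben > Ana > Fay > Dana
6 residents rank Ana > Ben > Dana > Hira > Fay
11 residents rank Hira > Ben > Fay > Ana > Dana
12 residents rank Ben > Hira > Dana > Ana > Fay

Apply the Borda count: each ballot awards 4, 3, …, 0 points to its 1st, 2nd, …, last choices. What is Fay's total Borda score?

Borda scores:
  Dana: 2·0 + 6·2 + 11·0 + 12·2 = 36
  Ana: 2·2 + 6·4 + 11·1 + 12·1 = 51
  Fay: 2·1 + 6·0 + 11·2 + 12·0 = 24
  Ben: 2·3 + 6·3 + 11·3 + 12·4 = 105
  Hira: 2·4 + 6·1 + 11·4 + 12·3 = 94

24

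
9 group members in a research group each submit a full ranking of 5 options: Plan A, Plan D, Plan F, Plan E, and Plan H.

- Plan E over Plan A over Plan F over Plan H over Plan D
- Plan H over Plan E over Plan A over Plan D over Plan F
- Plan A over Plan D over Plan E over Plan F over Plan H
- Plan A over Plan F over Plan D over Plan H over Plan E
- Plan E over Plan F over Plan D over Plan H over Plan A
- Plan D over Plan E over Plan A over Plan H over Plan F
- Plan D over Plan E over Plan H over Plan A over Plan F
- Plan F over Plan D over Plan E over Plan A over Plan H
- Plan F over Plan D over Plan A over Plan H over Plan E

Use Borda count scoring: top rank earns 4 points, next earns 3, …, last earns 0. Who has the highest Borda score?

Borda scores:
  Plan A: 3 + 2 + 4 + 4 + 0 + 2 + 1 + 1 + 2 = 19
  Plan D: 0 + 1 + 3 + 2 + 2 + 4 + 4 + 3 + 3 = 22
  Plan F: 2 + 0 + 1 + 3 + 3 + 0 + 0 + 4 + 4 = 17
  Plan E: 4 + 3 + 2 + 0 + 4 + 3 + 3 + 2 + 0 = 21
  Plan H: 1 + 4 + 0 + 1 + 1 + 1 + 2 + 0 + 1 = 11
Plan D has the highest total.

Plan D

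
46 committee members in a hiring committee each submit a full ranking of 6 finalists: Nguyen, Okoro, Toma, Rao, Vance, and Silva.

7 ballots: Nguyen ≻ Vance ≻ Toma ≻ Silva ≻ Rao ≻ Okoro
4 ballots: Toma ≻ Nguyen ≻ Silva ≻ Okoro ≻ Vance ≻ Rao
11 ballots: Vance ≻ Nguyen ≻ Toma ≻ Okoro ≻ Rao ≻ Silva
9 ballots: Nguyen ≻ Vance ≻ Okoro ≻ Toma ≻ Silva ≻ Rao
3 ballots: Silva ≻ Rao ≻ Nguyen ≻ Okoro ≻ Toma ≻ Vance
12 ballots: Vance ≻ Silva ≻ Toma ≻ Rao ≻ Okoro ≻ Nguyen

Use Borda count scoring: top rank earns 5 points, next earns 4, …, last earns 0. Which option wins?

Borda scores:
  Nguyen: 7·5 + 4·4 + 11·4 + 9·5 + 3·3 + 12·0 = 149
  Okoro: 7·0 + 4·2 + 11·2 + 9·3 + 3·2 + 12·1 = 75
  Toma: 7·3 + 4·5 + 11·3 + 9·2 + 3·1 + 12·3 = 131
  Rao: 7·1 + 4·0 + 11·1 + 9·0 + 3·4 + 12·2 = 54
  Vance: 7·4 + 4·1 + 11·5 + 9·4 + 3·0 + 12·5 = 183
  Silva: 7·2 + 4·3 + 11·0 + 9·1 + 3·5 + 12·4 = 98
Vance has the highest total.

Vance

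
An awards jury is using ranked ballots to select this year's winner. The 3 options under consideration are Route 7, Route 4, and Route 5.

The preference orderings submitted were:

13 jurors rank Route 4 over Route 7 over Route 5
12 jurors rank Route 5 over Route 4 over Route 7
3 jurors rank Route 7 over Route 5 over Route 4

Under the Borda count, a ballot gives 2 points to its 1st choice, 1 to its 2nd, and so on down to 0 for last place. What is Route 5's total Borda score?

27

Borda scores:
  Route 7: 13·1 + 12·0 + 3·2 = 19
  Route 4: 13·2 + 12·1 + 3·0 = 38
  Route 5: 13·0 + 12·2 + 3·1 = 27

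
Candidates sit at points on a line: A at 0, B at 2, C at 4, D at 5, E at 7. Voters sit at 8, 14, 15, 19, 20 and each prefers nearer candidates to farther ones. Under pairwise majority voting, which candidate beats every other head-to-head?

E

With single-peaked preferences on a line, the Condorcet winner is the candidate closest to the median voter.
The median voter (position 15) is closest to E at 7.
Check: E vs A — voters closer to E: 5 of 5.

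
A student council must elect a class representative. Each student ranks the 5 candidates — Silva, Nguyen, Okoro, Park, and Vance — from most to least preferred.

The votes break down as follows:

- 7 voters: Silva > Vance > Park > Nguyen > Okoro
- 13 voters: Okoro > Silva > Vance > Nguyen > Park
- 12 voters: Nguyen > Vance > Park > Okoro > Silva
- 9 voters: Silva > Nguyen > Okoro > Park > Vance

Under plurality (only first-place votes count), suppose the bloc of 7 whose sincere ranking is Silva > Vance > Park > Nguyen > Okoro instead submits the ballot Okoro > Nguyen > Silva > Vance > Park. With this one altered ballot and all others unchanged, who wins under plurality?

Okoro

First-place totals with the altered ballot: Silva 9, Nguyen 12, Okoro 20, Park 0, Vance 0.
The switch changes the winner from Silva to Okoro.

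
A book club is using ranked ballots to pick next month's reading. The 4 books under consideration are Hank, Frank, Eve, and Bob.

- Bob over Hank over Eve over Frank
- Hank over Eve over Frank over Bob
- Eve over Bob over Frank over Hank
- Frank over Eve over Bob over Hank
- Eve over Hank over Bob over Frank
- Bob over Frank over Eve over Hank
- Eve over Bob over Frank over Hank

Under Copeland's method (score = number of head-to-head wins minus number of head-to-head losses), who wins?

Pairwise results:
  Hank vs Frank: Frank wins 4–3.
  Hank vs Eve: Eve wins 5–2.
  Hank vs Bob: Bob wins 5–2.
  Frank vs Eve: Eve wins 5–2.
  Frank vs Bob: Bob wins 5–2.
  Eve vs Bob: Eve wins 5–2.
Copeland scores (wins − losses):
  Hank: 0 − 3 = -3
  Frank: 1 − 2 = -1
  Eve: 3 − 0 = 3
  Bob: 2 − 1 = 1
Eve has the best Copeland score.

Eve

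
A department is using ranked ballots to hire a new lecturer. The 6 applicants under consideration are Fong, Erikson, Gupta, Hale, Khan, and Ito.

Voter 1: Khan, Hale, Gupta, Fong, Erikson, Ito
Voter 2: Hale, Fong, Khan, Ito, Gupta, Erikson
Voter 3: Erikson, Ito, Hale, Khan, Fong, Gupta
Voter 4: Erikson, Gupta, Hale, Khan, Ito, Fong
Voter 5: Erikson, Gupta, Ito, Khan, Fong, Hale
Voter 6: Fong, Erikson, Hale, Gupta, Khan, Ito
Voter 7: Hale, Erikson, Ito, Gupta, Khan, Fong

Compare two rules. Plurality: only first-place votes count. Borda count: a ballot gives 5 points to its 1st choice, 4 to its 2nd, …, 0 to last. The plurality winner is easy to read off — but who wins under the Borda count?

Plurality first-place counts: Fong 1, Erikson 3, Gupta 0, Hale 2, Khan 1, Ito 0 → Erikson.
Borda totals: Fong 13, Erikson 24, Gupta 16, Hale 23, Khan 16, Ito 13 → Erikson.

Erikson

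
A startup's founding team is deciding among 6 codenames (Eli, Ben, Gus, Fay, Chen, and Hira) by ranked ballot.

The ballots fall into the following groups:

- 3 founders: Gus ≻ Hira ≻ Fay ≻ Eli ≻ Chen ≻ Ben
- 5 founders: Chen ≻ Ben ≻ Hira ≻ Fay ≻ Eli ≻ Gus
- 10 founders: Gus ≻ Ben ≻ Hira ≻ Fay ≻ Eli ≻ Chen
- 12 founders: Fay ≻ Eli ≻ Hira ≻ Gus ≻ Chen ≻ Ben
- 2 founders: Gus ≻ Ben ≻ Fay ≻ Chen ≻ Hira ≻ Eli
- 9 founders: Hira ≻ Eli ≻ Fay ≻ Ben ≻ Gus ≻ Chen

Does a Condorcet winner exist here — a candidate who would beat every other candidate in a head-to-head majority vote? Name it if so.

Head-to-head results (41 voters total):
Eli vs Ben: Eli wins 24–17.
Eli vs Gus: Eli wins 26–15.
Eli vs Fay: Fay wins 32–9.
Eli vs Chen: Eli wins 34–7.
Eli vs Hira: Hira wins 29–12.
Ben vs Gus: Gus wins 27–14.
Ben vs Fay: Fay wins 24–17.
Ben vs Chen: Ben wins 21–20.
Ben vs Hira: Hira wins 24–17.
Gus vs Fay: Fay wins 26–15.
Gus vs Chen: Gus wins 36–5.
Gus vs Hira: Hira wins 26–15.
Fay vs Chen: Fay wins 36–5.
Fay vs Hira: Hira wins 27–14.
Chen vs Hira: Hira wins 34–7.
Hira beats each rival — Eli (29–12), Ben (24–17), Gus (26–15), Fay (27–14), Chen (34–7) — so Hira is the Condorcet winner.

Hira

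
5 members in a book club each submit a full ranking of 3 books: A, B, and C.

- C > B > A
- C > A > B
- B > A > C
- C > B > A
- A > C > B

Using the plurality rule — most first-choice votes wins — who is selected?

First-place vote totals:
  A: 1
  B: 1
  C: 3
C has the most first-place votes.

C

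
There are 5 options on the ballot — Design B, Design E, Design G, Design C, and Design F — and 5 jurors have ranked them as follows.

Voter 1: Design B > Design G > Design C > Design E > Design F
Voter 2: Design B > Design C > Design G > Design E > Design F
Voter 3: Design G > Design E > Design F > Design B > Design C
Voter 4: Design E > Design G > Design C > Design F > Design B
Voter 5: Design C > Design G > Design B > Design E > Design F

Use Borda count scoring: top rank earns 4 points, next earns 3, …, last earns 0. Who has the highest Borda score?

Borda scores:
  Design B: 4 + 4 + 1 + 0 + 2 = 11
  Design E: 1 + 1 + 3 + 4 + 1 = 10
  Design G: 3 + 2 + 4 + 3 + 3 = 15
  Design C: 2 + 3 + 0 + 2 + 4 = 11
  Design F: 0 + 0 + 2 + 1 + 0 = 3
Design G has the highest total.

Design G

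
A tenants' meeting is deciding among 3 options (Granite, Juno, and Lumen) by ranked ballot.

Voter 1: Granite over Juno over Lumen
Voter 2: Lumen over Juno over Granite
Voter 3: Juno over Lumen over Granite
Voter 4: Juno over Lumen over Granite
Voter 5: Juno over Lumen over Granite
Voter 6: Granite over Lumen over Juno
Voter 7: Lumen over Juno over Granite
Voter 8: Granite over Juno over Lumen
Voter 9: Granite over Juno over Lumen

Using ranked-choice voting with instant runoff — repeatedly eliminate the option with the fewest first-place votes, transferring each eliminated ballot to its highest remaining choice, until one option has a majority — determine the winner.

Round 1: Granite 4, Juno 3, Lumen 2. Lumen has the fewest and is eliminated.
Round 2: Juno 5, Granite 4. Juno has a majority.

Juno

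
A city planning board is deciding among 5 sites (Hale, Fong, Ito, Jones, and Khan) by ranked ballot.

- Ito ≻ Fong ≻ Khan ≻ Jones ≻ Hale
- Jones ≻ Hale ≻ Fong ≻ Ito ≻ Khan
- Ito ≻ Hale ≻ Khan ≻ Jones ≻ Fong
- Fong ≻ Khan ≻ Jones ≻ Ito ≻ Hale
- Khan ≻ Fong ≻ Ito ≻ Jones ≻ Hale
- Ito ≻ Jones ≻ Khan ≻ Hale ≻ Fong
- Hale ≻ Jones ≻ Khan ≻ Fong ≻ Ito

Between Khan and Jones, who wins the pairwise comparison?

Ballots ranking Khan above Jones: 4.
Ballots ranking Jones above Khan: 3.
Khan wins the head-to-head, 4–3.

Khan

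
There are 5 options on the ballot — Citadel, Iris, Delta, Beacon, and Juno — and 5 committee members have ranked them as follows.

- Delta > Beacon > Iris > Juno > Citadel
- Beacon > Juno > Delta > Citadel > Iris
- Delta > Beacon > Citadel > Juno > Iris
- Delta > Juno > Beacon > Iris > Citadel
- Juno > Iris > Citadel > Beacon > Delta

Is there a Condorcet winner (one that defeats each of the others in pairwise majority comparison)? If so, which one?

Head-to-head results (5 voters total):
Citadel vs Iris: Iris wins 3–2.
Citadel vs Delta: Delta wins 4–1.
Citadel vs Beacon: Beacon wins 4–1.
Citadel vs Juno: Juno wins 4–1.
Iris vs Delta: Delta wins 4–1.
Iris vs Beacon: Beacon wins 4–1.
Iris vs Juno: Juno wins 4–1.
Delta vs Beacon: Delta wins 3–2.
Delta vs Juno: Delta wins 3–2.
Beacon vs Juno: Beacon wins 3–2.
Delta beats each rival — Citadel (4–1), Iris (4–1), Beacon (3–2), Juno (3–2) — so Delta is the Condorcet winner.

Delta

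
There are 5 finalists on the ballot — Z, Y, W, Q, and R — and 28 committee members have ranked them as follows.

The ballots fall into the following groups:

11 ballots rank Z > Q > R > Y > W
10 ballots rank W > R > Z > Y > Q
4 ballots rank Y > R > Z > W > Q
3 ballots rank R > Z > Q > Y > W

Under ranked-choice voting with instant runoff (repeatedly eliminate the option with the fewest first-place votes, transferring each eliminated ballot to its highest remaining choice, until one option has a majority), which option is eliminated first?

Round 1: Z 11, W 10, Y 4, R 3, Q 0. Q has the fewest and is eliminated.
Round 2: Z 11, W 10, Y 4, R 3. R has the fewest and is eliminated.
Round 3: Z 14, W 10, Y 4. Y has the fewest and is eliminated.
Round 4: Z 18, W 10. Z has a majority.

Q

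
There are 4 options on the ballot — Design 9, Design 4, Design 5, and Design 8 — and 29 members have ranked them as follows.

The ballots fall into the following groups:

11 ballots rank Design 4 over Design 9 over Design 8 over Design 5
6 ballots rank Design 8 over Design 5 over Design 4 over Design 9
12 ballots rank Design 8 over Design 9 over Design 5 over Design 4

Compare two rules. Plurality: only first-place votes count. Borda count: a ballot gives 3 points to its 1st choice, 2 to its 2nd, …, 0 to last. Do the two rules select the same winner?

Yes

Plurality first-place counts: Design 9 0, Design 4 11, Design 5 0, Design 8 18 → Design 8.
Borda totals: Design 9 46, Design 4 39, Design 5 24, Design 8 65 → Design 8.
The two rules agree on Design 8.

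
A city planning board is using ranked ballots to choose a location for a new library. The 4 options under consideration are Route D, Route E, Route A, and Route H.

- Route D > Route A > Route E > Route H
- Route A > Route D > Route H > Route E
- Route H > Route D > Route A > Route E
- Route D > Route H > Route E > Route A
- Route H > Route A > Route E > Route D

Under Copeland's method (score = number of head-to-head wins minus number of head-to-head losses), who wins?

Route D

Pairwise results:
  Route D vs Route E: Route D wins 4–1.
  Route D vs Route A: Route D wins 3–2.
  Route D vs Route H: Route D wins 3–2.
  Route E vs Route A: Route A wins 4–1.
  Route E vs Route H: Route H wins 4–1.
  Route A vs Route H: Route H wins 3–2.
Copeland scores (wins − losses):
  Route D: 3 − 0 = 3
  Route E: 0 − 3 = -3
  Route A: 1 − 2 = -1
  Route H: 2 − 1 = 1
Route D has the best Copeland score.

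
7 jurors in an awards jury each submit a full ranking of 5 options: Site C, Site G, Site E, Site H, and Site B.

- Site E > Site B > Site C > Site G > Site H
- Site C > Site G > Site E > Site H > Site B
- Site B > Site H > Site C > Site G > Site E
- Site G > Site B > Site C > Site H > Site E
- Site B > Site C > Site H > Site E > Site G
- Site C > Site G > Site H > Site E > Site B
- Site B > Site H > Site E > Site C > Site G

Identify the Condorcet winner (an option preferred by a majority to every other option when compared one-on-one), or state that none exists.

Site B

Head-to-head results (7 voters total):
Site C vs Site G: Site C wins 6–1.
Site C vs Site E: Site C wins 5–2.
Site C vs Site H: Site C wins 5–2.
Site C vs Site B: Site B wins 5–2.
Site G vs Site E: Site G wins 4–3.
Site G vs Site H: Site G wins 4–3.
Site G vs Site B: Site B wins 4–3.
Site E vs Site H: Site H wins 5–2.
Site E vs Site B: Site B wins 4–3.
Site H vs Site B: Site B wins 5–2.
Site B beats each rival — Site C (5–2), Site G (4–3), Site E (4–3), Site H (5–2) — so Site B is the Condorcet winner.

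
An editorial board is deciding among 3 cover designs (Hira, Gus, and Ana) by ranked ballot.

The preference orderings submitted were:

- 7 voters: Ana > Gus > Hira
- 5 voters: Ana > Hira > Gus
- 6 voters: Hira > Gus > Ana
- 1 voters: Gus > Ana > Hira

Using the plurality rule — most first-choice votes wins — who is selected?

First-place vote totals:
  Hira: 6
  Gus: 1
  Ana: 12
Ana has the most first-place votes.

Ana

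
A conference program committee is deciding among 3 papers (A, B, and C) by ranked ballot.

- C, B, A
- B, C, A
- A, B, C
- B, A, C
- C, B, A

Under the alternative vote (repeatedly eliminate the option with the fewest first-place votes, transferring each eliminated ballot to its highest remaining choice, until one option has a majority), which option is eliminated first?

A

Round 1: B 2, C 2, A 1. A has the fewest and is eliminated.
Round 2: B 3, C 2. B has a majority.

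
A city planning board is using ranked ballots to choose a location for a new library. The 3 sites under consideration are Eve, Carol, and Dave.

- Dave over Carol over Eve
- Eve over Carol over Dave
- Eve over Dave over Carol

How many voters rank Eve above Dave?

Ballots ranking Eve above Dave: 2.
Ballots ranking Dave above Eve: 1.
So 2 of 3 voters prefer Eve to Dave.

2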